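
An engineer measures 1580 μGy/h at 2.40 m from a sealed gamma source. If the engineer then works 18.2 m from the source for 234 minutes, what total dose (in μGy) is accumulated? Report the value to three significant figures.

Intensity scales as (d₁/d₂)², so rate at 18.2 m:
(2.40/18.2)² = 0.01739, so 1580 × 0.01739 = 27.48 μGy/h.
Dose = rate × time = 27.48 μGy/h × 3.900 h = 107.2 μGy.

107 μGy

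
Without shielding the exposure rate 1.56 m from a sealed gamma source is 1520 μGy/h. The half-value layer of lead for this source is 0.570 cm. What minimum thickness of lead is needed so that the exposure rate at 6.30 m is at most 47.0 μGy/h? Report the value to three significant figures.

0.563 cm

At 6.30 m, distance alone gives (1.56/6.30)² = 0.06132, so 1520 × 0.06132 = 93.21 μGy/h.
Further attenuation needed: 93.21/47.0 = 1.983.
n = log₂(1.983) = 0.9877 half-value layers.
Thickness = 0.9877 × 0.570 cm = 0.5630 cm.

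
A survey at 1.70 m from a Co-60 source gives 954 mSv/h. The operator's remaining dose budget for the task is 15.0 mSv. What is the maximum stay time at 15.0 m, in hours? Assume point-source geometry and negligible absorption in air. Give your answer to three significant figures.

1.22 h

Using I₁d₁² = I₂d₂², rate at 15.0 m:
954 × (1.70/15.0)² = 954 × 0.01284 = 12.25 mSv/h.
Stay time = 15.0 mSv ÷ 12.25 mSv/h = 1.224 h.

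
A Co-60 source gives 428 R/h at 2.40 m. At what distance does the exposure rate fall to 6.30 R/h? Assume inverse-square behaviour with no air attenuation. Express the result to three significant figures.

19.8 m

Using I₁d₁² = I₂d₂², d₂ = d₁·√(I₁/I₂).
I₁/I₂ = 428/6.30 = 67.94, so d₂ = 2.40 × √67.94 = 19.78 m.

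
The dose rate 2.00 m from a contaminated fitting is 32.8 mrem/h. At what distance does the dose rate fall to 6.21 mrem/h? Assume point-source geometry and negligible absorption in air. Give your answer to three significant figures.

Since intensity falls as 1/r², d₂ = d₁·√(I₁/I₂).
I₁/I₂ = 32.8/6.21 = 5.282, so d₂ = 2.00 × √5.282 = 4.597 m.

4.60 m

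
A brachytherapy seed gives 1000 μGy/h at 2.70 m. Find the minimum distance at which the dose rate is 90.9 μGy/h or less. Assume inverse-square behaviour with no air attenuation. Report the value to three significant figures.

Intensity scales as (d₁/d₂)², so d₂ = d₁·√(I₁/I₂).
I₁/I₂ = 1000/90.9 = 11.00, so d₂ = 2.70 × √11.00 = 8.955 m.

8.96 m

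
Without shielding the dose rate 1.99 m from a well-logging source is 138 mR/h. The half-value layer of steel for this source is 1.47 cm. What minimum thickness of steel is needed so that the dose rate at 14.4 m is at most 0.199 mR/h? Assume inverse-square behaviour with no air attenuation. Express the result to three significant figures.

At 14.4 m, distance alone gives 138 × (1.99/14.4)² = 138 × 0.01910 = 2.636 mR/h.
Further attenuation needed: 2.636/0.199 = 13.25.
n = log₂(13.25) = 3.728 half-value layers.
Thickness = 3.728 × 1.47 cm = 5.480 cm.

5.48 cm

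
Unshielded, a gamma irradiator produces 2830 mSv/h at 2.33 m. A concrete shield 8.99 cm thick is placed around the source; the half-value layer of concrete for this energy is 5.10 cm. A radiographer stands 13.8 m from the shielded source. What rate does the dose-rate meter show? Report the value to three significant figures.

23.8 mSv/h

Distance alone: (2.33/13.8)² = 0.02851, so 2830 × 0.02851 = 80.68 mSv/h.
Shield: 8.99/5.10 = 1.763 half-value layers → attenuation 2^(−1.763) = 0.2946.
Combined: 80.68 × 0.2946 = 23.77 mSv/h.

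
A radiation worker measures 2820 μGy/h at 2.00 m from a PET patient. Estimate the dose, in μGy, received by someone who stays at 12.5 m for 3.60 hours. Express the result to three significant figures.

Applying the 1/r² law, rate at 12.5 m:
2820 × (2.00/12.5)² = 2820 × 0.02560 = 72.19 μGy/h.
Dose = rate × time = 72.19 μGy/h × 3.600 h = 259.9 μGy.

260 μGy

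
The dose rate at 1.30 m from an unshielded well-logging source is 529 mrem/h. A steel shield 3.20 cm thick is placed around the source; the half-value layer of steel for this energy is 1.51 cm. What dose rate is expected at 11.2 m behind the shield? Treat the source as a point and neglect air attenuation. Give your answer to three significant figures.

1.64 mrem/h

Distance alone: 529 × (1.30/11.2)² = 529 × 0.01347 = 7.126 mrem/h.
Shield: 3.20/1.51 = 2.119 half-value layers → attenuation 2^(−2.119) = 0.2302.
Combined: 7.126 × 0.2302 = 1.640 mrem/h.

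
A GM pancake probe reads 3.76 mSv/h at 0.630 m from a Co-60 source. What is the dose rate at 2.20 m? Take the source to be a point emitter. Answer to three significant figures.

0.308 mSv/h

Using I₁d₁² = I₂d₂², the rate at 2.20 m is
3.76 × (0.630/2.20)² = 3.76 × 0.08200 = 0.3083 mSv/h.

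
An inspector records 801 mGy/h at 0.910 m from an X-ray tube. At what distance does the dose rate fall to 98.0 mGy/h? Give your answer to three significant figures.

2.60 m

Applying the 1/r² law, d₂ = d₁·√(I₁/I₂).
I₁/I₂ = 801/98.0 = 8.173, so d₂ = 0.910 × √8.173 = 2.602 m.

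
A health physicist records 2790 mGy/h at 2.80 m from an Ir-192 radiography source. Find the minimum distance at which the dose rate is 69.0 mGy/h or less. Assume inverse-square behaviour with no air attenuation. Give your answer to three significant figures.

17.8 m

Since intensity falls as 1/r², d₂ = d₁·√(I₁/I₂).
I₁/I₂ = 2790/69.0 = 40.43, so d₂ = 2.80 × √40.43 = 17.80 m.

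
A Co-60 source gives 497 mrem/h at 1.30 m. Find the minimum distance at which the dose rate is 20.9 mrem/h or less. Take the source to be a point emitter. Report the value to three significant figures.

6.34 m

Applying the 1/r² law, d₂ = d₁·√(I₁/I₂).
I₁/I₂ = 497/20.9 = 23.78, so d₂ = 1.30 × √23.78 = 6.339 m.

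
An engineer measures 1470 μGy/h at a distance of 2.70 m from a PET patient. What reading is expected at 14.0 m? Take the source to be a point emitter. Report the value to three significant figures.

54.7 μGy/h

Intensity scales as (d₁/d₂)², so the rate at 14.0 m is
1470 × (2.70/14.0)² = 1470 × 0.03719 = 54.67 μGy/h.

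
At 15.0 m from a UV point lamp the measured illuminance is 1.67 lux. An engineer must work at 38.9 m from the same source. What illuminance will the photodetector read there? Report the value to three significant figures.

0.248 lux

Since intensity falls as 1/r², scaling from 15.0 m to 38.9 m:
1.67 × (15.0/38.9)² = 1.67 × 0.1487 = 0.2483 lux.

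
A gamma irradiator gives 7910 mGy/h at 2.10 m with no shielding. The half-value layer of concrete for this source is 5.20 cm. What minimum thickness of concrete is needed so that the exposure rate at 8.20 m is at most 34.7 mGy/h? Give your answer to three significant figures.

At 8.20 m, distance alone gives 7910 × (2.10/8.20)² = 7910 × 0.06559 = 518.8 mGy/h.
Further attenuation needed: 518.8/34.7 = 14.95.
n = log₂(14.95) = 3.902 half-value layers.
Thickness = 3.902 × 5.20 cm = 20.29 cm.

20.3 cm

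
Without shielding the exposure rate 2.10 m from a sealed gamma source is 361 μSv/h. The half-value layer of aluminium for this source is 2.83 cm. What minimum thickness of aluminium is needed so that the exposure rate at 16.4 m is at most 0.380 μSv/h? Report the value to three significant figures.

11.2 cm

At 16.4 m, distance alone gives 361 × (2.10/16.4)² = 361 × 0.01640 = 5.920 μSv/h.
Further attenuation needed: 5.920/0.380 = 15.58.
n = log₂(15.58) = 3.962 half-value layers.
Thickness = 3.962 × 2.83 cm = 11.21 cm.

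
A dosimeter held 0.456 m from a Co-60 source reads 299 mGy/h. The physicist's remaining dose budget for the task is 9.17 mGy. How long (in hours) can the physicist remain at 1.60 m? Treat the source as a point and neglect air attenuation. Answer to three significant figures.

0.378 h

Intensity scales as (d₁/d₂)², so rate at 1.60 m:
(0.456/1.60)² = 0.08122, so 299 × 0.08122 = 24.28 mGy/h.
Stay time = 9.17 mGy ÷ 24.28 mGy/h = 0.3777 h.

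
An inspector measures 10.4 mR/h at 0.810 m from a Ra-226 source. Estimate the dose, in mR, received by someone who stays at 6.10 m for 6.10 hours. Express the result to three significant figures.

1.12 mR

Since intensity falls as 1/r², rate at 6.10 m:
(0.810/6.10)² = 0.01763, so 10.4 × 0.01763 = 0.1834 mR/h.
Dose = rate × time = 0.1834 mR/h × 6.100 h = 1.119 mR.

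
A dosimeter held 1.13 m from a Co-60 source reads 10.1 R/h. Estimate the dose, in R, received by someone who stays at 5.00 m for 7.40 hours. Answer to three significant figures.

3.82 R

Using I₁d₁² = I₂d₂², rate at 5.00 m:
10.1 × (1.13/5.00)² = 10.1 × 0.05108 = 0.5159 R/h.
Dose = rate × time = 0.5159 R/h × 7.400 h = 3.818 R.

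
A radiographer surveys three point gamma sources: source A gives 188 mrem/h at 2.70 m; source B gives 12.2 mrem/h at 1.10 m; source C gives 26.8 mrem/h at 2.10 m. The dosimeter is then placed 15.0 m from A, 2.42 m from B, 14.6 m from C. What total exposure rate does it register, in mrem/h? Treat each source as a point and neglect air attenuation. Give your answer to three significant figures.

By superposition, sum each source's inverse-square contribution:
A: 188 × (2.70/15.0)² = 6.091 mrem/h
B: 12.2 × (1.10/2.42)² = 2.521 mrem/h
C: 26.8 × (2.10/14.6)² = 0.5545 mrem/h
Total = 6.091 + 2.521 + 0.5545 = 9.166 mrem/h.

9.17 mrem/h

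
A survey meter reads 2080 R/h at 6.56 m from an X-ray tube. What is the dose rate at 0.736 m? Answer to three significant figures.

By the inverse-square law, the rate at 0.736 m is
2080 × (6.56/0.736)² = 2080 × 79.44 = 165200 R/h.

165000 R/h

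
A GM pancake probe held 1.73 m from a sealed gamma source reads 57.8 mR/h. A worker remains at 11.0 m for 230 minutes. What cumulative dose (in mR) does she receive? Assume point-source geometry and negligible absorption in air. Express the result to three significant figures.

5.48 mR

Intensity scales as (d₁/d₂)², so rate at 11.0 m:
57.8 × (1.73/11.0)² = 57.8 × 0.02473 = 1.429 mR/h.
Dose = rate × time = 1.429 mR/h × 3.833 h = 5.477 mR.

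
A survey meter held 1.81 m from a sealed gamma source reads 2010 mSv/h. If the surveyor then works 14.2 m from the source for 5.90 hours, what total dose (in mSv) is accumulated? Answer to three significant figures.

193 mSv

Using I₁d₁² = I₂d₂², rate at 14.2 m:
2010 × (1.81/14.2)² = 2010 × 0.01625 = 32.66 mSv/h.
Dose = rate × time = 32.66 mSv/h × 5.900 h = 192.7 mSv.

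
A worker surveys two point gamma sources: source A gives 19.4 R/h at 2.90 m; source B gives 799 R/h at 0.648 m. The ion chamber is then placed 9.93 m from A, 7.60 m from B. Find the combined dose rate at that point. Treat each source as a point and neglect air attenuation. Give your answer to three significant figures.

By superposition, sum each source's inverse-square contribution:
A: 19.4 × (2.90/9.93)² = 1.655 R/h
B: 799 × (0.648/7.60)² = 5.809 R/h
Total = 1.655 + 5.809 = 7.464 R/h.

7.46 R/h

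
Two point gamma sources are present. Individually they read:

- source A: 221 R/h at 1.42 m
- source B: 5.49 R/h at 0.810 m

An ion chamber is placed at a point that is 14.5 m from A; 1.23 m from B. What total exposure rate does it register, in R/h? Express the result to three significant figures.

4.50 R/h

Each source contributes Iᵢ·(dᵢ/rᵢ)²; contributions add.
A: 221 × (1.42/14.5)² = 2.119 R/h
B: 5.49 × (0.810/1.23)² = 2.381 R/h
Total = 2.119 + 2.381 = 4.500 R/h.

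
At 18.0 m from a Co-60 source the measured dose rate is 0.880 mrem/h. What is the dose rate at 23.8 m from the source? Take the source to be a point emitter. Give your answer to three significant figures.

0.503 mrem/h

By the inverse-square law, scaling from 18.0 m to 23.8 m:
0.880 × (18.0/23.8)² = 0.880 × 0.5720 = 0.5034 mrem/h.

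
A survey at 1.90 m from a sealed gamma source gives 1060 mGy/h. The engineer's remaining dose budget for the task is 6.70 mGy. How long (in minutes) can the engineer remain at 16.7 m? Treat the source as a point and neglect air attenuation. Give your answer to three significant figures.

Applying the 1/r² law, rate at 16.7 m:
(1.90/16.7)² = 0.01294, so 1060 × 0.01294 = 13.72 mGy/h.
Stay time = 6.70 mGy ÷ 13.72 mGy/h = 0.4883 h = 29.30 min.

29.3 min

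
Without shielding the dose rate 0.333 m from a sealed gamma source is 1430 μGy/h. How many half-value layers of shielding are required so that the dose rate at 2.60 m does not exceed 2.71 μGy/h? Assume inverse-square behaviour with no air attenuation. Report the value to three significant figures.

At 2.60 m, distance alone gives 1430 × (0.333/2.60)² = 1430 × 0.01640 = 23.45 μGy/h.
Further attenuation needed: 23.45/2.71 = 8.653.
n = log₂(8.653) = 3.113 half-value layers.

3.11 half-value layers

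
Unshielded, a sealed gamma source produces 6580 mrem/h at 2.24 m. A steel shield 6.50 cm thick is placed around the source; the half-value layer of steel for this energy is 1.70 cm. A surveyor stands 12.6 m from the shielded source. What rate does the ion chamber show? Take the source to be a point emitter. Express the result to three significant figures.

Distance alone: (2.24/12.6)² = 0.03160, so 6580 × 0.03160 = 207.9 mrem/h.
Shield: 6.50/1.70 = 3.824 half-value layers → attenuation 2^(−3.824) = 0.07061.
Combined: 207.9 × 0.07061 = 14.68 mrem/h.

14.7 mrem/h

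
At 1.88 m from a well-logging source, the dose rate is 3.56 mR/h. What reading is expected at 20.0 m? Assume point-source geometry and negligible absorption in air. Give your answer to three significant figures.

Since intensity falls as 1/r², the rate at 20.0 m is
3.56 × (1.88/20.0)² = 3.56 × 0.008836 = 0.03146 mR/h.

0.0315 mR/h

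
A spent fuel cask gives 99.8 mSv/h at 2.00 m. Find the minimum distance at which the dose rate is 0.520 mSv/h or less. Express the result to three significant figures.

27.7 m

Intensity scales as (d₁/d₂)², so d₂ = d₁·√(I₁/I₂).
I₁/I₂ = 99.8/0.520 = 191.9, so d₂ = 2.00 × √191.9 = 27.71 m.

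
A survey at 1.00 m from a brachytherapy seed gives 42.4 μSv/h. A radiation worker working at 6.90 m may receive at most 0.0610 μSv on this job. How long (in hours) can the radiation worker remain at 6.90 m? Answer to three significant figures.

Applying the 1/r² law, rate at 6.90 m:
(1.00/6.90)² = 0.02100, so 42.4 × 0.02100 = 0.8904 μSv/h.
Stay time = 0.0610 μSv ÷ 0.8904 μSv/h = 0.06851 h.

0.0685 h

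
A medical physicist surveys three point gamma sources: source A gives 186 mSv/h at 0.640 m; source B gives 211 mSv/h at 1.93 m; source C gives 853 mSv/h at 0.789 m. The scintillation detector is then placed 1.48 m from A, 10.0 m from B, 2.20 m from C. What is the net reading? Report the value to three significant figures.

152 mSv/h

By superposition, sum each source's inverse-square contribution:
A: 186 × (0.640/1.48)² = 34.78 mSv/h
B: 211 × (1.93/10.0)² = 7.860 mSv/h
C: 853 × (0.789/2.20)² = 109.7 mSv/h
Total = 34.78 + 7.860 + 109.7 = 152.3 mSv/h.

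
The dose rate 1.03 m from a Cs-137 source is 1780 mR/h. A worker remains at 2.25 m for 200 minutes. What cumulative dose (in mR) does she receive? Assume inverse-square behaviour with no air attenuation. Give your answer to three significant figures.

1240 mR

Intensity scales as (d₁/d₂)², so rate at 2.25 m:
1780 × (1.03/2.25)² = 1780 × 0.2096 = 373.1 mR/h.
Dose = rate × time = 373.1 mR/h × 3.333 h = 1244 mR.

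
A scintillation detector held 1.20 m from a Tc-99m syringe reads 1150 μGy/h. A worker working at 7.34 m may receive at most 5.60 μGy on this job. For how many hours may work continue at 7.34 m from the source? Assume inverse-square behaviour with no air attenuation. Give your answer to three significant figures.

Since intensity falls as 1/r², rate at 7.34 m:
(1.20/7.34)² = 0.02673, so 1150 × 0.02673 = 30.74 μGy/h.
Stay time = 5.60 μGy ÷ 30.74 μGy/h = 0.1822 h.

0.182 h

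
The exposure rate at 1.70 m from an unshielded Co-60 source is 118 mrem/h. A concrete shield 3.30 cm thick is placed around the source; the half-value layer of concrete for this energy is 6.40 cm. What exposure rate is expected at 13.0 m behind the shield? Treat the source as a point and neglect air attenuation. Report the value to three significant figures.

1.41 mrem/h

Distance alone: 118 × (1.70/13.0)² = 118 × 0.01710 = 2.018 mrem/h.
Shield: 3.30/6.40 = 0.5156 half-value layers → attenuation 2^(−0.5156) = 0.6995.
Combined: 2.018 × 0.6995 = 1.412 mrem/h.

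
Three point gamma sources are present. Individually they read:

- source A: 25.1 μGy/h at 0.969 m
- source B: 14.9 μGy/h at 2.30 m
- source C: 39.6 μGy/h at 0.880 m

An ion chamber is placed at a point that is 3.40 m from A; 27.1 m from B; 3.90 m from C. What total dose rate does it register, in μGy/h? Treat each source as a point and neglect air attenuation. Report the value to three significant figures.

By superposition, sum each source's inverse-square contribution:
A: 25.1 × (0.969/3.40)² = 2.039 μGy/h
B: 14.9 × (2.30/27.1)² = 0.1073 μGy/h
C: 39.6 × (0.880/3.90)² = 2.016 μGy/h
Total = 2.039 + 0.1073 + 2.016 = 4.162 μGy/h.

4.16 μGy/h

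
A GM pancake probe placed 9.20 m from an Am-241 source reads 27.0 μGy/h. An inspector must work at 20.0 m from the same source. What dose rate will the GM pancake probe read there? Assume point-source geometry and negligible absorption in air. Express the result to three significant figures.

By the inverse-square law, scaling from 9.20 m to 20.0 m:
27.0 × (9.20/20.0)² = 27.0 × 0.2116 = 5.713 μGy/h.

5.71 μGy/h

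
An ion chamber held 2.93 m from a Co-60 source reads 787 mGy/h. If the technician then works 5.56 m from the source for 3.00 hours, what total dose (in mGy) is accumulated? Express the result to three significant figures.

Using I₁d₁² = I₂d₂², rate at 5.56 m:
787 × (2.93/5.56)² = 787 × 0.2777 = 218.5 mGy/h.
Dose = rate × time = 218.5 mGy/h × 3.000 h = 655.5 mGy.

656 mGy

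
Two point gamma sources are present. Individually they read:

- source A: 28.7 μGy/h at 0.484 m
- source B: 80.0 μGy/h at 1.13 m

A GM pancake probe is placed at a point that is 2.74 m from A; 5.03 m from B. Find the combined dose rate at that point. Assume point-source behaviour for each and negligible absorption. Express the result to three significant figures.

4.93 μGy/h

By superposition, sum each source's inverse-square contribution:
A: 28.7 × (0.484/2.74)² = 0.8955 μGy/h
B: 80.0 × (1.13/5.03)² = 4.037 μGy/h
Total = 0.8955 + 4.037 = 4.933 μGy/h.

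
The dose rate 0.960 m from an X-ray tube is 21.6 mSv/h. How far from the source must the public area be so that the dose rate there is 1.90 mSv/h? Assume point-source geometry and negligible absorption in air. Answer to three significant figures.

Applying the 1/r² law, d₂ = d₁·√(I₁/I₂).
I₁/I₂ = 21.6/1.90 = 11.37, so d₂ = 0.960 × √11.37 = 3.237 m.

3.24 m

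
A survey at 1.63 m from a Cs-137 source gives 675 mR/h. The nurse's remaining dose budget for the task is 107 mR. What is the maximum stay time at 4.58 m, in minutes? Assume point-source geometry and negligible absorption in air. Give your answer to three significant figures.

75.1 min

By the inverse-square law, rate at 4.58 m:
675 × (1.63/4.58)² = 675 × 0.1267 = 85.52 mR/h.
Stay time = 107 mR ÷ 85.52 mR/h = 1.251 h = 75.06 min.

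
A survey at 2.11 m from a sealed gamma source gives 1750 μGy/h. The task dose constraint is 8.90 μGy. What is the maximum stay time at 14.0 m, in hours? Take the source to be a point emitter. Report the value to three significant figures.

0.224 h

Applying the 1/r² law, rate at 14.0 m:
(2.11/14.0)² = 0.02271, so 1750 × 0.02271 = 39.74 μGy/h.
Stay time = 8.90 μGy ÷ 39.74 μGy/h = 0.2240 h.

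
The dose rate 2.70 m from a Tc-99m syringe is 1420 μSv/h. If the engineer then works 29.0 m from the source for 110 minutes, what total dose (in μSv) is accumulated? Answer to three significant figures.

22.6 μSv

Intensity scales as (d₁/d₂)², so rate at 29.0 m:
1420 × (2.70/29.0)² = 1420 × 0.008668 = 12.31 μSv/h.
Dose = rate × time = 12.31 μSv/h × 1.833 h = 22.56 μSv.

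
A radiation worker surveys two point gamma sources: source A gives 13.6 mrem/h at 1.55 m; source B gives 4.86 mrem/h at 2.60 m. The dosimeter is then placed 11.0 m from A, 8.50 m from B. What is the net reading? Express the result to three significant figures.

0.725 mrem/h

By superposition, sum each source's inverse-square contribution:
A: 13.6 × (1.55/11.0)² = 0.2700 mrem/h
B: 4.86 × (2.60/8.50)² = 0.4547 mrem/h
Total = 0.2700 + 0.4547 = 0.7247 mrem/h.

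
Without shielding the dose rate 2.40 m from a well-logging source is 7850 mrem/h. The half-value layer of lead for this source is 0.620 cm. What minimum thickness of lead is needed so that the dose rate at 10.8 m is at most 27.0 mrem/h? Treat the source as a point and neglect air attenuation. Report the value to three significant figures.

2.38 cm

At 10.8 m, distance alone gives 7850 × (2.40/10.8)² = 7850 × 0.04938 = 387.6 mrem/h.
Further attenuation needed: 387.6/27.0 = 14.36.
n = log₂(14.36) = 3.844 half-value layers.
Thickness = 3.844 × 0.620 cm = 2.383 cm.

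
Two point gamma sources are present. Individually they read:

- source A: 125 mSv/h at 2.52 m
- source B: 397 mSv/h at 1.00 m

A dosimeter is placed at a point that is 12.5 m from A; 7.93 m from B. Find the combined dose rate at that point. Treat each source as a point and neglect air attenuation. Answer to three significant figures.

11.4 mSv/h

By superposition, sum each source's inverse-square contribution:
A: 125 × (2.52/12.5)² = 5.080 mSv/h
B: 397 × (1.00/7.93)² = 6.313 mSv/h
Total = 5.080 + 6.313 = 11.39 mSv/h.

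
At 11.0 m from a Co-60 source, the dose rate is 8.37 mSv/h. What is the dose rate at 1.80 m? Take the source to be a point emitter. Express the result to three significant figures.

Since intensity falls as 1/r², the rate at 1.80 m is
8.37 × (11.0/1.80)² = 8.37 × 37.35 = 312.6 mSv/h.

313 mSv/h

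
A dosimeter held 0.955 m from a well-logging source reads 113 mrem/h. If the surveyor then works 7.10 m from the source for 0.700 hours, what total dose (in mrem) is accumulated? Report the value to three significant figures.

1.43 mrem

Applying the 1/r² law, rate at 7.10 m:
113 × (0.955/7.10)² = 113 × 0.01809 = 2.044 mrem/h.
Dose = rate × time = 2.044 mrem/h × 0.7000 h = 1.431 mrem.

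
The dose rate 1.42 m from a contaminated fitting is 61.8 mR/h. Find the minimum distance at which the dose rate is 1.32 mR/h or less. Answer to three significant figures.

9.72 m

Intensity scales as (d₁/d₂)², so d₂ = d₁·√(I₁/I₂).
I₁/I₂ = 61.8/1.32 = 46.82, so d₂ = 1.42 × √46.82 = 9.716 m.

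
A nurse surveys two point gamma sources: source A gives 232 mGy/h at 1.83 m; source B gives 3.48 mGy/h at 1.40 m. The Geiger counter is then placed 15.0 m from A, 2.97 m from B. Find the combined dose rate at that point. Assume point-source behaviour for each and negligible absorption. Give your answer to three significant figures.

Each source contributes Iᵢ·(dᵢ/rᵢ)²; contributions add.
A: 232 × (1.83/15.0)² = 3.453 mGy/h
B: 3.48 × (1.40/2.97)² = 0.7733 mGy/h
Total = 3.453 + 0.7733 = 4.226 mGy/h.

4.23 mGy/h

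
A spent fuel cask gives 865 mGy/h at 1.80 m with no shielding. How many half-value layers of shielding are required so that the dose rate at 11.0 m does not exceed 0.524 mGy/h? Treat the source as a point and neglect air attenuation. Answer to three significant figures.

5.47 half-value layers

At 11.0 m, distance alone gives 865 × (1.80/11.0)² = 865 × 0.02678 = 23.16 mGy/h.
Further attenuation needed: 23.16/0.524 = 44.20.
n = log₂(44.20) = 5.466 half-value layers.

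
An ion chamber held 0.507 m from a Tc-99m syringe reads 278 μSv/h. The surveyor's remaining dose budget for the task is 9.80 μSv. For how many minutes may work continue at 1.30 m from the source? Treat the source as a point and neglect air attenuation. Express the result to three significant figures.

Applying the 1/r² law, rate at 1.30 m:
278 × (0.507/1.30)² = 278 × 0.1521 = 42.28 μSv/h.
Stay time = 9.80 μSv ÷ 42.28 μSv/h = 0.2318 h = 13.91 min.

13.9 min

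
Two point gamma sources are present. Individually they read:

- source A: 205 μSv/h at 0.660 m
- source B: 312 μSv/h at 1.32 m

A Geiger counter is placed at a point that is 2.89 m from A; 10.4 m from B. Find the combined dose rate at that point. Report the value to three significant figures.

By superposition, sum each source's inverse-square contribution:
A: 205 × (0.660/2.89)² = 10.69 μSv/h
B: 312 × (1.32/10.4)² = 5.026 μSv/h
Total = 10.69 + 5.026 = 15.72 μSv/h.

15.7 μSv/h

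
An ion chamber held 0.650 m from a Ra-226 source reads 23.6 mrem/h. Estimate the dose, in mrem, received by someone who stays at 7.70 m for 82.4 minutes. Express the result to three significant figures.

0.231 mrem

Using I₁d₁² = I₂d₂², rate at 7.70 m:
(0.650/7.70)² = 0.007126, so 23.6 × 0.007126 = 0.1682 mrem/h.
Dose = rate × time = 0.1682 mrem/h × 1.373 h = 0.2309 mrem.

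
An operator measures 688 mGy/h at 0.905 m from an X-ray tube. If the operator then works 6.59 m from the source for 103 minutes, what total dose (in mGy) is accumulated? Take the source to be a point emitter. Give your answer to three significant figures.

By the inverse-square law, rate at 6.59 m:
688 × (0.905/6.59)² = 688 × 0.01886 = 12.98 mGy/h.
Dose = rate × time = 12.98 mGy/h × 1.717 h = 22.29 mGy.

22.3 mGy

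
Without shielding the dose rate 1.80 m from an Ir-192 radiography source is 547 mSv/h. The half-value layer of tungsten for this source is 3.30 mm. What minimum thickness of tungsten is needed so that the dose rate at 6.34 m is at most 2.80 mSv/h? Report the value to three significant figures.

13.1 mm

At 6.34 m, distance alone gives 547 × (1.80/6.34)² = 547 × 0.08061 = 44.09 mSv/h.
Further attenuation needed: 44.09/2.80 = 15.75.
n = log₂(15.75) = 3.977 half-value layers.
Thickness = 3.977 × 3.30 mm = 13.12 mm.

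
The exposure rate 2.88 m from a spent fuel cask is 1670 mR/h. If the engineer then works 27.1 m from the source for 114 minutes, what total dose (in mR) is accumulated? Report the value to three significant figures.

35.8 mR

Applying the 1/r² law, rate at 27.1 m:
1670 × (2.88/27.1)² = 1670 × 0.01129 = 18.85 mR/h.
Dose = rate × time = 18.85 mR/h × 1.900 h = 35.81 mR.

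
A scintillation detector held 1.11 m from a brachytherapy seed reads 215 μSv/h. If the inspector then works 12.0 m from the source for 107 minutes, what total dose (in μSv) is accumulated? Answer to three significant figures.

3.28 μSv

Using I₁d₁² = I₂d₂², rate at 12.0 m:
215 × (1.11/12.0)² = 215 × 0.008556 = 1.840 μSv/h.
Dose = rate × time = 1.840 μSv/h × 1.783 h = 3.281 μSv.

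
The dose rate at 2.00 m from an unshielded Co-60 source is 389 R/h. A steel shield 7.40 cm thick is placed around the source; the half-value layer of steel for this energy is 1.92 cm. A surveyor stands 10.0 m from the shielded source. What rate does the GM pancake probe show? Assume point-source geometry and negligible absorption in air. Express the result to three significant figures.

Distance alone: (2.00/10.0)² = 0.04000, so 389 × 0.04000 = 15.56 R/h.
Shield: 7.40/1.92 = 3.854 half-value layers → attenuation 2^(−3.854) = 0.06916.
Combined: 15.56 × 0.06916 = 1.076 R/h.

1.08 R/h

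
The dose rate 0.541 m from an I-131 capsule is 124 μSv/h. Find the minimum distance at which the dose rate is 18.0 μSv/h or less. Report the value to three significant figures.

Intensity scales as (d₁/d₂)², so d₂ = d₁·√(I₁/I₂).
I₁/I₂ = 124/18.0 = 6.889, so d₂ = 0.541 × √6.889 = 1.420 m.

1.42 m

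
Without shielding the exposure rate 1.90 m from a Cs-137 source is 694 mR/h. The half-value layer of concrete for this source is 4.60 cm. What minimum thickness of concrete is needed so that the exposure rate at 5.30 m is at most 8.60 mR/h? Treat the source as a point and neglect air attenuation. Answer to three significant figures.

At 5.30 m, distance alone gives 694 × (1.90/5.30)² = 694 × 0.1285 = 89.18 mR/h.
Further attenuation needed: 89.18/8.60 = 10.37.
n = log₂(10.37) = 3.374 half-value layers.
Thickness = 3.374 × 4.60 cm = 15.52 cm.

15.5 cm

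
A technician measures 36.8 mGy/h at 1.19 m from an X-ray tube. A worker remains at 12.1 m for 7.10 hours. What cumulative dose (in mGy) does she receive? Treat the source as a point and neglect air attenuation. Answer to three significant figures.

By the inverse-square law, rate at 12.1 m:
(1.19/12.1)² = 0.009672, so 36.8 × 0.009672 = 0.3559 mGy/h.
Dose = rate × time = 0.3559 mGy/h × 7.100 h = 2.527 mGy.

2.53 mGy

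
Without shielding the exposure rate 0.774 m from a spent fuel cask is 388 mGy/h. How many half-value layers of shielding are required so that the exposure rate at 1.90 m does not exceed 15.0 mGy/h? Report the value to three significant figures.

At 1.90 m, distance alone gives 388 × (0.774/1.90)² = 388 × 0.1659 = 64.37 mGy/h.
Further attenuation needed: 64.37/15.0 = 4.291.
n = log₂(4.291) = 2.101 half-value layers.

2.10 half-value layers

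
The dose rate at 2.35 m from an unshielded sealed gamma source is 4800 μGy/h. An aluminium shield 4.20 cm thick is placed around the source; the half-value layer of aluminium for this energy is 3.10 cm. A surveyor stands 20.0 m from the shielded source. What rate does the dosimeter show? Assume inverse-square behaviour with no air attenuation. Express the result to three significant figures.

25.9 μGy/h

Distance alone: (2.35/20.0)² = 0.01381, so 4800 × 0.01381 = 66.29 μGy/h.
Shield: 4.20/3.10 = 1.355 half-value layers → attenuation 2^(−1.355) = 0.3909.
Combined: 66.29 × 0.3909 = 25.91 μGy/h.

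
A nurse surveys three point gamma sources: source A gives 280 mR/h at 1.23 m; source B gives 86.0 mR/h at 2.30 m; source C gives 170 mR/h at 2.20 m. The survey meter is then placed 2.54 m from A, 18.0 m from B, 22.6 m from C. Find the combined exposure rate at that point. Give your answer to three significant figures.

By superposition, sum each source's inverse-square contribution:
A: 280 × (1.23/2.54)² = 65.66 mR/h
B: 86.0 × (2.30/18.0)² = 1.404 mR/h
C: 170 × (2.20/22.6)² = 1.611 mR/h
Total = 65.66 + 1.404 + 1.611 = 68.67 mR/h.

68.7 mR/h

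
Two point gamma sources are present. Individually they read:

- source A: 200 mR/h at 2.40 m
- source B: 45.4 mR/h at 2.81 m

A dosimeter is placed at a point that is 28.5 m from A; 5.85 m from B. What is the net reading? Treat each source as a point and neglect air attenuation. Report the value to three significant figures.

11.9 mR/h

By superposition, sum each source's inverse-square contribution:
A: 200 × (2.40/28.5)² = 1.418 mR/h
B: 45.4 × (2.81/5.85)² = 10.48 mR/h
Total = 1.418 + 10.48 = 11.90 mR/h.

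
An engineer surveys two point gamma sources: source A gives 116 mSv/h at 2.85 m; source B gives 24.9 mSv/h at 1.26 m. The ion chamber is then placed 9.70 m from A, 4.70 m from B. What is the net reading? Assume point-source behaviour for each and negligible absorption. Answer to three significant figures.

Each source contributes Iᵢ·(dᵢ/rᵢ)²; contributions add.
A: 116 × (2.85/9.70)² = 10.01 mSv/h
B: 24.9 × (1.26/4.70)² = 1.790 mSv/h
Total = 10.01 + 1.790 = 11.80 mSv/h.

11.8 mSv/h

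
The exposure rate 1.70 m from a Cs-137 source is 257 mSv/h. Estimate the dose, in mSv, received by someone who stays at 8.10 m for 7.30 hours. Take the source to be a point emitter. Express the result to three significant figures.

82.6 mSv

Using I₁d₁² = I₂d₂², rate at 8.10 m:
(1.70/8.10)² = 0.04405, so 257 × 0.04405 = 11.32 mSv/h.
Dose = rate × time = 11.32 mSv/h × 7.300 h = 82.64 mSv.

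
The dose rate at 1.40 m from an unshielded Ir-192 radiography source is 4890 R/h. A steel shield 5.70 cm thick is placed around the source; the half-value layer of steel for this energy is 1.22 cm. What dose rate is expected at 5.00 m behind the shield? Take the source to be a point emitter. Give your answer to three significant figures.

Distance alone: 4890 × (1.40/5.00)² = 4890 × 0.07840 = 383.4 R/h.
Shield: 5.70/1.22 = 4.672 half-value layers → attenuation 2^(−4.672) = 0.03923.
Combined: 383.4 × 0.03923 = 15.04 R/h.

15.0 R/h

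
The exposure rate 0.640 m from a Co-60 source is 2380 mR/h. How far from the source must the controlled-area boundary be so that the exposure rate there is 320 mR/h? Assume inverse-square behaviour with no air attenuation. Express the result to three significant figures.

1.75 m

Intensity scales as (d₁/d₂)², so d₂ = d₁·√(I₁/I₂).
I₁/I₂ = 2380/320 = 7.438, so d₂ = 0.640 × √7.438 = 1.745 m.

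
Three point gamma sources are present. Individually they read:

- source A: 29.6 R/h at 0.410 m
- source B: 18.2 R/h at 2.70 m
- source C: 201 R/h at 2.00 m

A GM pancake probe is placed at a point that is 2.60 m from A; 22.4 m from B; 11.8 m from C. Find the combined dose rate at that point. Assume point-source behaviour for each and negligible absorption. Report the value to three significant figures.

By superposition, sum each source's inverse-square contribution:
A: 29.6 × (0.410/2.60)² = 0.7361 R/h
B: 18.2 × (2.70/22.4)² = 0.2644 R/h
C: 201 × (2.00/11.8)² = 5.774 R/h
Total = 0.7361 + 0.2644 + 5.774 = 6.774 R/h.

6.77 R/h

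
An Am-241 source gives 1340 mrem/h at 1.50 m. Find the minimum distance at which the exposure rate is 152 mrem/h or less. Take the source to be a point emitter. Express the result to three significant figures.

Since intensity falls as 1/r², d₂ = d₁·√(I₁/I₂).
I₁/I₂ = 1340/152 = 8.816, so d₂ = 1.50 × √8.816 = 4.454 m.

4.45 m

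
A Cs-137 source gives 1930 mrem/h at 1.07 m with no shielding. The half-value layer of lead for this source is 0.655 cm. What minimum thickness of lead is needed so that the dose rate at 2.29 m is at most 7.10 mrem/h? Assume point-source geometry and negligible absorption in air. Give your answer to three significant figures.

3.86 cm

At 2.29 m, distance alone gives 1930 × (1.07/2.29)² = 1930 × 0.2183 = 421.3 mrem/h.
Further attenuation needed: 421.3/7.10 = 59.34.
n = log₂(59.34) = 5.891 half-value layers.
Thickness = 5.891 × 0.655 cm = 3.859 cm.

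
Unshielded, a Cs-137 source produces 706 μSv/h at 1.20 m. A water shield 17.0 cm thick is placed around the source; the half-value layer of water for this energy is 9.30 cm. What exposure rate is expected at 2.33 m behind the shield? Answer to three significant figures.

Distance alone: 706 × (1.20/2.33)² = 706 × 0.2652 = 187.2 μSv/h.
Shield: 17.0/9.30 = 1.828 half-value layers → attenuation 2^(−1.828) = 0.2817.
Combined: 187.2 × 0.2817 = 52.73 μSv/h.

52.7 μSv/h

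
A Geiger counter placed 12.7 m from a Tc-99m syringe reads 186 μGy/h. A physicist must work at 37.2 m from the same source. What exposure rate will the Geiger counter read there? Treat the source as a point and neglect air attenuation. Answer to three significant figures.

By the inverse-square law, scaling from 12.7 m to 37.2 m:
186 × (12.7/37.2)² = 186 × 0.1166 = 21.69 μGy/h.

21.7 μGy/h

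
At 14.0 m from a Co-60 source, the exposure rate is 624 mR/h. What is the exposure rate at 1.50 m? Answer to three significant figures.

54400 mR/h

Since intensity falls as 1/r², the rate at 1.50 m is
(14.0/1.50)² = 87.11, so 624 × 87.11 = 54360 mR/h.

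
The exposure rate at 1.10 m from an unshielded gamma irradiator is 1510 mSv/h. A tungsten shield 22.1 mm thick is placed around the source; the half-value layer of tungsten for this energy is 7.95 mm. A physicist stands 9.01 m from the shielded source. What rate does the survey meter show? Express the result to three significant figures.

Distance alone: (1.10/9.01)² = 0.01491, so 1510 × 0.01491 = 22.51 mSv/h.
Shield: 22.1/7.95 = 2.780 half-value layers → attenuation 2^(−2.780) = 0.1456.
Combined: 22.51 × 0.1456 = 3.277 mSv/h.

3.28 mSv/h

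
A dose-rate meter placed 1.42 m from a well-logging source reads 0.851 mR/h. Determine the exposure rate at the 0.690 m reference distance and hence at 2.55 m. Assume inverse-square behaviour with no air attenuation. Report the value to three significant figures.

Intensity scales as (d₁/d₂)², so
At 0.690 m: (1.42/0.690)² = 4.235, so 0.851 × 4.235 = 3.604 mR/h
At 2.55 m: 3.604 × (0.690/2.55)² = 3.604 × 0.07322 = 0.2639 mR/h.

3.60 mR/h; 0.264 mR/h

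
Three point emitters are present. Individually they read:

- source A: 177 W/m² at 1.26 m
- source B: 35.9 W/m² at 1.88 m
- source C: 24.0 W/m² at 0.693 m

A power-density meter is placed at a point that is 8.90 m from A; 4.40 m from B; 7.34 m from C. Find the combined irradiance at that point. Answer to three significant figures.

By superposition, sum each source's inverse-square contribution:
A: 177 × (1.26/8.90)² = 3.548 W/m²
B: 35.9 × (1.88/4.40)² = 6.554 W/m²
C: 24.0 × (0.693/7.34)² = 0.2139 W/m²
Total = 3.548 + 6.554 + 0.2139 = 10.32 W/m².

10.3 W/m²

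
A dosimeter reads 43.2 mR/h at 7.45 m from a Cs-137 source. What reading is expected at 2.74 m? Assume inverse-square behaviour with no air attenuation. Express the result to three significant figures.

By the inverse-square law, the rate at 2.74 m is
43.2 × (7.45/2.74)² = 43.2 × 7.393 = 319.4 mR/h.

319 mR/h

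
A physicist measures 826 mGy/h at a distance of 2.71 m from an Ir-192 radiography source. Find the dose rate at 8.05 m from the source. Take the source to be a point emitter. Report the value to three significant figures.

Intensity scales as (d₁/d₂)², so the rate at 8.05 m is
826 × (2.71/8.05)² = 826 × 0.1133 = 93.59 mGy/h.

93.6 mGy/h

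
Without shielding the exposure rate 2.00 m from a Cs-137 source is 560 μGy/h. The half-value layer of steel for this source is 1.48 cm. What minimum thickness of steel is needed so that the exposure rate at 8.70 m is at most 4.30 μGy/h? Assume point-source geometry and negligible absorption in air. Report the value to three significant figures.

4.12 cm

At 8.70 m, distance alone gives 560 × (2.00/8.70)² = 560 × 0.05285 = 29.60 μGy/h.
Further attenuation needed: 29.60/4.30 = 6.884.
n = log₂(6.884) = 2.783 half-value layers.
Thickness = 2.783 × 1.48 cm = 4.119 cm.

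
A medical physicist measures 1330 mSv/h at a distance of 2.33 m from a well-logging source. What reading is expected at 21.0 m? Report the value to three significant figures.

16.4 mSv/h

Intensity scales as (d₁/d₂)², so the rate at 21.0 m is
(2.33/21.0)² = 0.01231, so 1330 × 0.01231 = 16.37 mSv/h.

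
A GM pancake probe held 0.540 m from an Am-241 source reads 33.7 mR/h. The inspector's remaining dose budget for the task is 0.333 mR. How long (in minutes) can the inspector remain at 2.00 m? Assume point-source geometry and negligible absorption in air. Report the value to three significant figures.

Intensity scales as (d₁/d₂)², so rate at 2.00 m:
(0.540/2.00)² = 0.07290, so 33.7 × 0.07290 = 2.457 mR/h.
Stay time = 0.333 mR ÷ 2.457 mR/h = 0.1355 h = 8.130 min.

8.13 min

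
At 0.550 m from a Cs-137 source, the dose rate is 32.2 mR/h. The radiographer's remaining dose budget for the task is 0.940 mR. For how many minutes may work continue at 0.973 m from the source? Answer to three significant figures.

5.48 min

Since intensity falls as 1/r², rate at 0.973 m:
(0.550/0.973)² = 0.3195, so 32.2 × 0.3195 = 10.29 mR/h.
Stay time = 0.940 mR ÷ 10.29 mR/h = 0.09135 h = 5.481 min.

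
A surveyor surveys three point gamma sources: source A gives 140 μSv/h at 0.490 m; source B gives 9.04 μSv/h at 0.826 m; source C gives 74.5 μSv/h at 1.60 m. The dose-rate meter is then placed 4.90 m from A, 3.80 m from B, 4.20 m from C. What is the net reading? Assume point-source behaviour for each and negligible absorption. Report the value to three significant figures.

By superposition, sum each source's inverse-square contribution:
A: 140 × (0.490/4.90)² = 1.400 μSv/h
B: 9.04 × (0.826/3.80)² = 0.4271 μSv/h
C: 74.5 × (1.60/4.20)² = 10.81 μSv/h
Total = 1.400 + 0.4271 + 10.81 = 12.64 μSv/h.

12.6 μSv/h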